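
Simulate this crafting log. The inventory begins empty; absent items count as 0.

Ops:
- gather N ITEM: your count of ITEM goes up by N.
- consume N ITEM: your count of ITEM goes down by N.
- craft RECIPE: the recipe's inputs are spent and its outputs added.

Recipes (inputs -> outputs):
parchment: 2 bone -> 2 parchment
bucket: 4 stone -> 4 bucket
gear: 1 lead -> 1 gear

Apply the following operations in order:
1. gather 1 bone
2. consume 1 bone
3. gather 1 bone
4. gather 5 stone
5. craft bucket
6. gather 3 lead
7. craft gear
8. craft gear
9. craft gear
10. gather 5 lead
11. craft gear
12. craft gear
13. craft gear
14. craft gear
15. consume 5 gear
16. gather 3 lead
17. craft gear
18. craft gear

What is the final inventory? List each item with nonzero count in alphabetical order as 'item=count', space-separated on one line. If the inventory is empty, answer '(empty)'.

After 1 (gather 1 bone): bone=1
After 2 (consume 1 bone): (empty)
After 3 (gather 1 bone): bone=1
After 4 (gather 5 stone): bone=1 stone=5
After 5 (craft bucket): bone=1 bucket=4 stone=1
After 6 (gather 3 lead): bone=1 bucket=4 lead=3 stone=1
After 7 (craft gear): bone=1 bucket=4 gear=1 lead=2 stone=1
After 8 (craft gear): bone=1 bucket=4 gear=2 lead=1 stone=1
After 9 (craft gear): bone=1 bucket=4 gear=3 stone=1
After 10 (gather 5 lead): bone=1 bucket=4 gear=3 lead=5 stone=1
After 11 (craft gear): bone=1 bucket=4 gear=4 lead=4 stone=1
After 12 (craft gear): bone=1 bucket=4 gear=5 lead=3 stone=1
After 13 (craft gear): bone=1 bucket=4 gear=6 lead=2 stone=1
After 14 (craft gear): bone=1 bucket=4 gear=7 lead=1 stone=1
After 15 (consume 5 gear): bone=1 bucket=4 gear=2 lead=1 stone=1
After 16 (gather 3 lead): bone=1 bucket=4 gear=2 lead=4 stone=1
After 17 (craft gear): bone=1 bucket=4 gear=3 lead=3 stone=1
After 18 (craft gear): bone=1 bucket=4 gear=4 lead=2 stone=1

Answer: bone=1 bucket=4 gear=4 lead=2 stone=1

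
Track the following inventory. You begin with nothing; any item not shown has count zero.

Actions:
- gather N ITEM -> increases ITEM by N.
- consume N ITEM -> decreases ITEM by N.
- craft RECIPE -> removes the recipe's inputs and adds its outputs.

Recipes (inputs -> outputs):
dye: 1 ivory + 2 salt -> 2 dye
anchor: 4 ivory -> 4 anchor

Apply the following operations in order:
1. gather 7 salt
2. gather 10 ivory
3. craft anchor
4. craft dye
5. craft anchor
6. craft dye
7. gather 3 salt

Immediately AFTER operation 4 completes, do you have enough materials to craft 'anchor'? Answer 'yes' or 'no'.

After 1 (gather 7 salt): salt=7
After 2 (gather 10 ivory): ivory=10 salt=7
After 3 (craft anchor): anchor=4 ivory=6 salt=7
After 4 (craft dye): anchor=4 dye=2 ivory=5 salt=5

Answer: yes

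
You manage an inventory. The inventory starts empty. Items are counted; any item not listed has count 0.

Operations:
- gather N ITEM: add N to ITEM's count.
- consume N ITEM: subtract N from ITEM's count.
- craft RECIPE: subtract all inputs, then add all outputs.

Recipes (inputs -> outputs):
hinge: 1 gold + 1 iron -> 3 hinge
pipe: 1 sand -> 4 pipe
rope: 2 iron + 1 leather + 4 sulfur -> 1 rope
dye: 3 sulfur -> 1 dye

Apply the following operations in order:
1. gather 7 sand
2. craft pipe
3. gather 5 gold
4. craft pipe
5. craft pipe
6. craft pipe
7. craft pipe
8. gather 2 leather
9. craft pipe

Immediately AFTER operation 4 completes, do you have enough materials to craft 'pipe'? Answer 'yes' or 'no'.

Answer: yes

Derivation:
After 1 (gather 7 sand): sand=7
After 2 (craft pipe): pipe=4 sand=6
After 3 (gather 5 gold): gold=5 pipe=4 sand=6
After 4 (craft pipe): gold=5 pipe=8 sand=5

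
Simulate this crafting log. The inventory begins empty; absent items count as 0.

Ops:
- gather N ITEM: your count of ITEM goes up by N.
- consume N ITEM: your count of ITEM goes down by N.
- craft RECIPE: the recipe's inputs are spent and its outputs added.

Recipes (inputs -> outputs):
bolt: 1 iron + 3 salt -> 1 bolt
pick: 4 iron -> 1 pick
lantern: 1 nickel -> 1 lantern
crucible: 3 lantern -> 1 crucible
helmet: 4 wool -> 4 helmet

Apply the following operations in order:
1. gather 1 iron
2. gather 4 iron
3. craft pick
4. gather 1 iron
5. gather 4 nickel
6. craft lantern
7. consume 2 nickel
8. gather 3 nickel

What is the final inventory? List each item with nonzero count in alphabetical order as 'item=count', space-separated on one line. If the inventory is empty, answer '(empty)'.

After 1 (gather 1 iron): iron=1
After 2 (gather 4 iron): iron=5
After 3 (craft pick): iron=1 pick=1
After 4 (gather 1 iron): iron=2 pick=1
After 5 (gather 4 nickel): iron=2 nickel=4 pick=1
After 6 (craft lantern): iron=2 lantern=1 nickel=3 pick=1
After 7 (consume 2 nickel): iron=2 lantern=1 nickel=1 pick=1
After 8 (gather 3 nickel): iron=2 lantern=1 nickel=4 pick=1

Answer: iron=2 lantern=1 nickel=4 pick=1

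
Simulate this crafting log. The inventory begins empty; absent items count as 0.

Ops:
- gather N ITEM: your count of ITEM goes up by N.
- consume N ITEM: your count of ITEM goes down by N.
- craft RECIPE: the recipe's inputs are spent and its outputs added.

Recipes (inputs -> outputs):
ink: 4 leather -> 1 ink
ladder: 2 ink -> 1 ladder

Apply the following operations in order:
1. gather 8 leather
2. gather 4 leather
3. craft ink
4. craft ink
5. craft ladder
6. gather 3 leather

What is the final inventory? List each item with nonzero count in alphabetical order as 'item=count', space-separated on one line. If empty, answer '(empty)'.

After 1 (gather 8 leather): leather=8
After 2 (gather 4 leather): leather=12
After 3 (craft ink): ink=1 leather=8
After 4 (craft ink): ink=2 leather=4
After 5 (craft ladder): ladder=1 leather=4
After 6 (gather 3 leather): ladder=1 leather=7

Answer: ladder=1 leather=7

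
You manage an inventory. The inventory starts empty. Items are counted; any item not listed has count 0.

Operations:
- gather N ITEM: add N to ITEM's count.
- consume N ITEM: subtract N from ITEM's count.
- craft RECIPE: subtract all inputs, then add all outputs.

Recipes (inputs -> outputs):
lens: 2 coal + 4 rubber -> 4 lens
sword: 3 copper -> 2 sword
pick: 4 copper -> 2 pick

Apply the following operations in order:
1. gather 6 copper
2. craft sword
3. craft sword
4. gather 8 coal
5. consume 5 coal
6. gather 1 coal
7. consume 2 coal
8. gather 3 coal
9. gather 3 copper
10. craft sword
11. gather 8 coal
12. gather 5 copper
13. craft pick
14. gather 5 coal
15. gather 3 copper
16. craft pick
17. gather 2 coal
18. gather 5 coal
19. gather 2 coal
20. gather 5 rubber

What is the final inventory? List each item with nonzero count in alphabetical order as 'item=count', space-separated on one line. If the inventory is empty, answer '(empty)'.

After 1 (gather 6 copper): copper=6
After 2 (craft sword): copper=3 sword=2
After 3 (craft sword): sword=4
After 4 (gather 8 coal): coal=8 sword=4
After 5 (consume 5 coal): coal=3 sword=4
After 6 (gather 1 coal): coal=4 sword=4
After 7 (consume 2 coal): coal=2 sword=4
After 8 (gather 3 coal): coal=5 sword=4
After 9 (gather 3 copper): coal=5 copper=3 sword=4
After 10 (craft sword): coal=5 sword=6
After 11 (gather 8 coal): coal=13 sword=6
After 12 (gather 5 copper): coal=13 copper=5 sword=6
After 13 (craft pick): coal=13 copper=1 pick=2 sword=6
After 14 (gather 5 coal): coal=18 copper=1 pick=2 sword=6
After 15 (gather 3 copper): coal=18 copper=4 pick=2 sword=6
After 16 (craft pick): coal=18 pick=4 sword=6
After 17 (gather 2 coal): coal=20 pick=4 sword=6
After 18 (gather 5 coal): coal=25 pick=4 sword=6
After 19 (gather 2 coal): coal=27 pick=4 sword=6
After 20 (gather 5 rubber): coal=27 pick=4 rubber=5 sword=6

Answer: coal=27 pick=4 rubber=5 sword=6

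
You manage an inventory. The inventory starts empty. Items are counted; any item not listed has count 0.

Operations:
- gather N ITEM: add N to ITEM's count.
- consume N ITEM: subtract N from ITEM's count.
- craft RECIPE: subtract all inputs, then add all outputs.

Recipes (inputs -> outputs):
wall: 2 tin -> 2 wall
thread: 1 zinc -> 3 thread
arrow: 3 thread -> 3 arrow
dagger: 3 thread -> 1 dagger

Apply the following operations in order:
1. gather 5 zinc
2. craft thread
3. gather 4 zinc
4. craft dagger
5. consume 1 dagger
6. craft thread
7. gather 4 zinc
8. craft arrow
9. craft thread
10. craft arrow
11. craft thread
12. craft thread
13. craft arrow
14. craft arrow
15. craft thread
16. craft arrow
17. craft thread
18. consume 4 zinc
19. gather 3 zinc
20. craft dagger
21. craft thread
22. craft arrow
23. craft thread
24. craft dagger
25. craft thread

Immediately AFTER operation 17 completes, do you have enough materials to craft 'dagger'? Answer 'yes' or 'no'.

After 1 (gather 5 zinc): zinc=5
After 2 (craft thread): thread=3 zinc=4
After 3 (gather 4 zinc): thread=3 zinc=8
After 4 (craft dagger): dagger=1 zinc=8
After 5 (consume 1 dagger): zinc=8
After 6 (craft thread): thread=3 zinc=7
After 7 (gather 4 zinc): thread=3 zinc=11
After 8 (craft arrow): arrow=3 zinc=11
After 9 (craft thread): arrow=3 thread=3 zinc=10
After 10 (craft arrow): arrow=6 zinc=10
After 11 (craft thread): arrow=6 thread=3 zinc=9
After 12 (craft thread): arrow=6 thread=6 zinc=8
After 13 (craft arrow): arrow=9 thread=3 zinc=8
After 14 (craft arrow): arrow=12 zinc=8
After 15 (craft thread): arrow=12 thread=3 zinc=7
After 16 (craft arrow): arrow=15 zinc=7
After 17 (craft thread): arrow=15 thread=3 zinc=6

Answer: yes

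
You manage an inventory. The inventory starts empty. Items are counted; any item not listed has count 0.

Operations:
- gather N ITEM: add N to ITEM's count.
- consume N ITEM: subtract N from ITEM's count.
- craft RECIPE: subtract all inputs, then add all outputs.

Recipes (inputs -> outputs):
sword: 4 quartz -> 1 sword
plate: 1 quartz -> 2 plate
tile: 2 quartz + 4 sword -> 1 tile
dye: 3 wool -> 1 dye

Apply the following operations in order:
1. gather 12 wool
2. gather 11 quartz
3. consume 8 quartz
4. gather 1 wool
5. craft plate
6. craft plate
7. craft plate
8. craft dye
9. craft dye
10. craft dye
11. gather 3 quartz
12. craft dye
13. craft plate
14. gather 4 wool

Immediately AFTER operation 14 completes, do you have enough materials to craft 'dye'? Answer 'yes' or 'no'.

Answer: yes

Derivation:
After 1 (gather 12 wool): wool=12
After 2 (gather 11 quartz): quartz=11 wool=12
After 3 (consume 8 quartz): quartz=3 wool=12
After 4 (gather 1 wool): quartz=3 wool=13
After 5 (craft plate): plate=2 quartz=2 wool=13
After 6 (craft plate): plate=4 quartz=1 wool=13
After 7 (craft plate): plate=6 wool=13
After 8 (craft dye): dye=1 plate=6 wool=10
After 9 (craft dye): dye=2 plate=6 wool=7
After 10 (craft dye): dye=3 plate=6 wool=4
After 11 (gather 3 quartz): dye=3 plate=6 quartz=3 wool=4
After 12 (craft dye): dye=4 plate=6 quartz=3 wool=1
After 13 (craft plate): dye=4 plate=8 quartz=2 wool=1
After 14 (gather 4 wool): dye=4 plate=8 quartz=2 wool=5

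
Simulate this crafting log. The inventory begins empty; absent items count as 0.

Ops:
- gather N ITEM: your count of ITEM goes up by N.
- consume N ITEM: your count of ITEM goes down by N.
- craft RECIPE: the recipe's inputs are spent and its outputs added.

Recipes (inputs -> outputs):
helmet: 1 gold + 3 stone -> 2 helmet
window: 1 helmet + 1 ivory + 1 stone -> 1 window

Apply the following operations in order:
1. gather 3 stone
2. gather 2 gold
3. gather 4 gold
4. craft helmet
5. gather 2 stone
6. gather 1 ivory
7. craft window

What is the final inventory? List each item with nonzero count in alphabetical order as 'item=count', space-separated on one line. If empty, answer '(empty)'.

After 1 (gather 3 stone): stone=3
After 2 (gather 2 gold): gold=2 stone=3
After 3 (gather 4 gold): gold=6 stone=3
After 4 (craft helmet): gold=5 helmet=2
After 5 (gather 2 stone): gold=5 helmet=2 stone=2
After 6 (gather 1 ivory): gold=5 helmet=2 ivory=1 stone=2
After 7 (craft window): gold=5 helmet=1 stone=1 window=1

Answer: gold=5 helmet=1 stone=1 window=1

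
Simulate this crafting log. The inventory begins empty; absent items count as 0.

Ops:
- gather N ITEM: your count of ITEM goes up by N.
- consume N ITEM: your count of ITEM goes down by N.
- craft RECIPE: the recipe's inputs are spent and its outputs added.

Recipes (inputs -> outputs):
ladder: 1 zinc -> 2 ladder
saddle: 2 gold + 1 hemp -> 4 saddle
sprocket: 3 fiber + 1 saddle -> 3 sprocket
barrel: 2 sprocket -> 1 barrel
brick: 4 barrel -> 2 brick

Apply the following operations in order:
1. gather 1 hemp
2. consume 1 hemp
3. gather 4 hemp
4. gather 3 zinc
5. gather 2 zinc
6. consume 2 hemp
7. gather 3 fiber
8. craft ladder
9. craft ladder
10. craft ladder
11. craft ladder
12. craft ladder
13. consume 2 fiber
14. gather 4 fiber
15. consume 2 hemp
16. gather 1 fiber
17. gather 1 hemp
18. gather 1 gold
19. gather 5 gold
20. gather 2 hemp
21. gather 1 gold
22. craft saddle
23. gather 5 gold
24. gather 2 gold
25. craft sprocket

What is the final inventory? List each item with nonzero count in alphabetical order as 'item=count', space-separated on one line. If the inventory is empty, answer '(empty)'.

Answer: fiber=3 gold=12 hemp=2 ladder=10 saddle=3 sprocket=3

Derivation:
After 1 (gather 1 hemp): hemp=1
After 2 (consume 1 hemp): (empty)
After 3 (gather 4 hemp): hemp=4
After 4 (gather 3 zinc): hemp=4 zinc=3
After 5 (gather 2 zinc): hemp=4 zinc=5
After 6 (consume 2 hemp): hemp=2 zinc=5
After 7 (gather 3 fiber): fiber=3 hemp=2 zinc=5
After 8 (craft ladder): fiber=3 hemp=2 ladder=2 zinc=4
After 9 (craft ladder): fiber=3 hemp=2 ladder=4 zinc=3
After 10 (craft ladder): fiber=3 hemp=2 ladder=6 zinc=2
After 11 (craft ladder): fiber=3 hemp=2 ladder=8 zinc=1
After 12 (craft ladder): fiber=3 hemp=2 ladder=10
After 13 (consume 2 fiber): fiber=1 hemp=2 ladder=10
After 14 (gather 4 fiber): fiber=5 hemp=2 ladder=10
After 15 (consume 2 hemp): fiber=5 ladder=10
After 16 (gather 1 fiber): fiber=6 ladder=10
After 17 (gather 1 hemp): fiber=6 hemp=1 ladder=10
After 18 (gather 1 gold): fiber=6 gold=1 hemp=1 ladder=10
After 19 (gather 5 gold): fiber=6 gold=6 hemp=1 ladder=10
After 20 (gather 2 hemp): fiber=6 gold=6 hemp=3 ladder=10
After 21 (gather 1 gold): fiber=6 gold=7 hemp=3 ladder=10
After 22 (craft saddle): fiber=6 gold=5 hemp=2 ladder=10 saddle=4
After 23 (gather 5 gold): fiber=6 gold=10 hemp=2 ladder=10 saddle=4
After 24 (gather 2 gold): fiber=6 gold=12 hemp=2 ladder=10 saddle=4
After 25 (craft sprocket): fiber=3 gold=12 hemp=2 ladder=10 saddle=3 sprocket=3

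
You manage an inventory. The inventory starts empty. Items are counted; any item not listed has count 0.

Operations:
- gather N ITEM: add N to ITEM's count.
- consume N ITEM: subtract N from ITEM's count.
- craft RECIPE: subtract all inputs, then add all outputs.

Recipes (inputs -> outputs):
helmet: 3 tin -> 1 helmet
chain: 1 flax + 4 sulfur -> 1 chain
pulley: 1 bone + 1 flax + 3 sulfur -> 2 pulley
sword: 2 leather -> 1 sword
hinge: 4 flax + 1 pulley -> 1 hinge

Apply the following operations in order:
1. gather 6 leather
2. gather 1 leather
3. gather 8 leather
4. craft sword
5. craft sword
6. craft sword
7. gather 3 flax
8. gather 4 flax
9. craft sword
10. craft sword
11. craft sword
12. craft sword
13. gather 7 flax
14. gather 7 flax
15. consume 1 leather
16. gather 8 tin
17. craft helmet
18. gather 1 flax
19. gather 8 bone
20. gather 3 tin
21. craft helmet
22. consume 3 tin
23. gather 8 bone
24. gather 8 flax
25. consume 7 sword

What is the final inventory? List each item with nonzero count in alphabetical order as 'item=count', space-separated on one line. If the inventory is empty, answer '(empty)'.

Answer: bone=16 flax=30 helmet=2 tin=2

Derivation:
After 1 (gather 6 leather): leather=6
After 2 (gather 1 leather): leather=7
After 3 (gather 8 leather): leather=15
After 4 (craft sword): leather=13 sword=1
After 5 (craft sword): leather=11 sword=2
After 6 (craft sword): leather=9 sword=3
After 7 (gather 3 flax): flax=3 leather=9 sword=3
After 8 (gather 4 flax): flax=7 leather=9 sword=3
After 9 (craft sword): flax=7 leather=7 sword=4
After 10 (craft sword): flax=7 leather=5 sword=5
After 11 (craft sword): flax=7 leather=3 sword=6
After 12 (craft sword): flax=7 leather=1 sword=7
After 13 (gather 7 flax): flax=14 leather=1 sword=7
After 14 (gather 7 flax): flax=21 leather=1 sword=7
After 15 (consume 1 leather): flax=21 sword=7
After 16 (gather 8 tin): flax=21 sword=7 tin=8
After 17 (craft helmet): flax=21 helmet=1 sword=7 tin=5
After 18 (gather 1 flax): flax=22 helmet=1 sword=7 tin=5
After 19 (gather 8 bone): bone=8 flax=22 helmet=1 sword=7 tin=5
After 20 (gather 3 tin): bone=8 flax=22 helmet=1 sword=7 tin=8
After 21 (craft helmet): bone=8 flax=22 helmet=2 sword=7 tin=5
After 22 (consume 3 tin): bone=8 flax=22 helmet=2 sword=7 tin=2
After 23 (gather 8 bone): bone=16 flax=22 helmet=2 sword=7 tin=2
After 24 (gather 8 flax): bone=16 flax=30 helmet=2 sword=7 tin=2
After 25 (consume 7 sword): bone=16 flax=30 helmet=2 tin=2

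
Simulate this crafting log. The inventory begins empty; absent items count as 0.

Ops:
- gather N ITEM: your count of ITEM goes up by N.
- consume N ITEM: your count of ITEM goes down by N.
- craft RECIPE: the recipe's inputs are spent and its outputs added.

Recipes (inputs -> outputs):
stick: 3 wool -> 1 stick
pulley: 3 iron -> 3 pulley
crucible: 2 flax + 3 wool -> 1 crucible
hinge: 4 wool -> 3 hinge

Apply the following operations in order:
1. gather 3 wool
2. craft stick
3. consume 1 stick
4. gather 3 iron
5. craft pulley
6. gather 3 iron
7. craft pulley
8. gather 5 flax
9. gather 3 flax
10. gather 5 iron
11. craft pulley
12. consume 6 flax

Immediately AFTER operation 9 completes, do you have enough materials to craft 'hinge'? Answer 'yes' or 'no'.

After 1 (gather 3 wool): wool=3
After 2 (craft stick): stick=1
After 3 (consume 1 stick): (empty)
After 4 (gather 3 iron): iron=3
After 5 (craft pulley): pulley=3
After 6 (gather 3 iron): iron=3 pulley=3
After 7 (craft pulley): pulley=6
After 8 (gather 5 flax): flax=5 pulley=6
After 9 (gather 3 flax): flax=8 pulley=6

Answer: no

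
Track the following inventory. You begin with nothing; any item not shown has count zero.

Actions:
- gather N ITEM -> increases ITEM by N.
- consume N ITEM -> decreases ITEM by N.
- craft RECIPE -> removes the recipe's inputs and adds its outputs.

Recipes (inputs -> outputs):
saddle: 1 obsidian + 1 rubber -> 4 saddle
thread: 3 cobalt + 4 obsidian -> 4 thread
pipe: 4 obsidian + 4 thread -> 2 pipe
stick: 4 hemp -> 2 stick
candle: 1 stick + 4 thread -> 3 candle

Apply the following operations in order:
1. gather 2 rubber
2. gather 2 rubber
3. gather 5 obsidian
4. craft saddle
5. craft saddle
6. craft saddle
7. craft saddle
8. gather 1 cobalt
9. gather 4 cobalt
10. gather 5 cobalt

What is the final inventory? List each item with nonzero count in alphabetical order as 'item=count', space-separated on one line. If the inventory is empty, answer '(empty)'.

Answer: cobalt=10 obsidian=1 saddle=16

Derivation:
After 1 (gather 2 rubber): rubber=2
After 2 (gather 2 rubber): rubber=4
After 3 (gather 5 obsidian): obsidian=5 rubber=4
After 4 (craft saddle): obsidian=4 rubber=3 saddle=4
After 5 (craft saddle): obsidian=3 rubber=2 saddle=8
After 6 (craft saddle): obsidian=2 rubber=1 saddle=12
After 7 (craft saddle): obsidian=1 saddle=16
After 8 (gather 1 cobalt): cobalt=1 obsidian=1 saddle=16
After 9 (gather 4 cobalt): cobalt=5 obsidian=1 saddle=16
After 10 (gather 5 cobalt): cobalt=10 obsidian=1 saddle=16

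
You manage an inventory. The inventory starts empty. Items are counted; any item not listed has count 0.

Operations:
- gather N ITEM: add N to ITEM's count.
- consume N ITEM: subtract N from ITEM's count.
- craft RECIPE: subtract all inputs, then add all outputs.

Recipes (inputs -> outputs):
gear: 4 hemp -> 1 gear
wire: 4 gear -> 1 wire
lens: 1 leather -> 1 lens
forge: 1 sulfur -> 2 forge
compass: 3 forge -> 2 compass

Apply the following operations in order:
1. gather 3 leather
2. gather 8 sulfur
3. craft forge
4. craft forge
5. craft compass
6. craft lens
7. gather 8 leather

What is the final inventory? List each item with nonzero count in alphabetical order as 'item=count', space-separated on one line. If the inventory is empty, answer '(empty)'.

Answer: compass=2 forge=1 leather=10 lens=1 sulfur=6

Derivation:
After 1 (gather 3 leather): leather=3
After 2 (gather 8 sulfur): leather=3 sulfur=8
After 3 (craft forge): forge=2 leather=3 sulfur=7
After 4 (craft forge): forge=4 leather=3 sulfur=6
After 5 (craft compass): compass=2 forge=1 leather=3 sulfur=6
After 6 (craft lens): compass=2 forge=1 leather=2 lens=1 sulfur=6
After 7 (gather 8 leather): compass=2 forge=1 leather=10 lens=1 sulfur=6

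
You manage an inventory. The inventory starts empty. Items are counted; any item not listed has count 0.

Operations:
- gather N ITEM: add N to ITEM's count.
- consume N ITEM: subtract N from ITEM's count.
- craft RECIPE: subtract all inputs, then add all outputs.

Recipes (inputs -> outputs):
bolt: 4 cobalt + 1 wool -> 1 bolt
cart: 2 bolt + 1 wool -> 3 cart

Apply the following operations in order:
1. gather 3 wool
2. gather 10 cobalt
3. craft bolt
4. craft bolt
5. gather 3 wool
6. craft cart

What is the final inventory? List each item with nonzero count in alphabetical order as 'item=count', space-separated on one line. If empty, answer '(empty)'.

After 1 (gather 3 wool): wool=3
After 2 (gather 10 cobalt): cobalt=10 wool=3
After 3 (craft bolt): bolt=1 cobalt=6 wool=2
After 4 (craft bolt): bolt=2 cobalt=2 wool=1
After 5 (gather 3 wool): bolt=2 cobalt=2 wool=4
After 6 (craft cart): cart=3 cobalt=2 wool=3

Answer: cart=3 cobalt=2 wool=3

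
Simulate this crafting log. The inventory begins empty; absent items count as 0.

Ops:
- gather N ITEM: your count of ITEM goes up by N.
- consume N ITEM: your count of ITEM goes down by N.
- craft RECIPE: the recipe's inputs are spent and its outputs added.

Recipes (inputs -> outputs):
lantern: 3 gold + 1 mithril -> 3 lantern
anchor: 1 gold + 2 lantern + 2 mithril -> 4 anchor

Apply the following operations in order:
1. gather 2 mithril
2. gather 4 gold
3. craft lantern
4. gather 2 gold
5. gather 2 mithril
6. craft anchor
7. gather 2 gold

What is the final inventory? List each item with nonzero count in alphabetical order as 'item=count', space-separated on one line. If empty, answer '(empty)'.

After 1 (gather 2 mithril): mithril=2
After 2 (gather 4 gold): gold=4 mithril=2
After 3 (craft lantern): gold=1 lantern=3 mithril=1
After 4 (gather 2 gold): gold=3 lantern=3 mithril=1
After 5 (gather 2 mithril): gold=3 lantern=3 mithril=3
After 6 (craft anchor): anchor=4 gold=2 lantern=1 mithril=1
After 7 (gather 2 gold): anchor=4 gold=4 lantern=1 mithril=1

Answer: anchor=4 gold=4 lantern=1 mithril=1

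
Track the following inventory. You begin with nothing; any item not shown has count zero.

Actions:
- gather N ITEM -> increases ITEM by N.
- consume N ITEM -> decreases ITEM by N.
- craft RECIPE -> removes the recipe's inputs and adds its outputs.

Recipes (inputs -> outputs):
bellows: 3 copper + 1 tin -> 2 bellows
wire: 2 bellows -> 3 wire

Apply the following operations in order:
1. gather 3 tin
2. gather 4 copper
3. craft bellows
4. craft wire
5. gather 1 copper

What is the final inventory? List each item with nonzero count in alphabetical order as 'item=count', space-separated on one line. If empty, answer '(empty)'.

Answer: copper=2 tin=2 wire=3

Derivation:
After 1 (gather 3 tin): tin=3
After 2 (gather 4 copper): copper=4 tin=3
After 3 (craft bellows): bellows=2 copper=1 tin=2
After 4 (craft wire): copper=1 tin=2 wire=3
After 5 (gather 1 copper): copper=2 tin=2 wire=3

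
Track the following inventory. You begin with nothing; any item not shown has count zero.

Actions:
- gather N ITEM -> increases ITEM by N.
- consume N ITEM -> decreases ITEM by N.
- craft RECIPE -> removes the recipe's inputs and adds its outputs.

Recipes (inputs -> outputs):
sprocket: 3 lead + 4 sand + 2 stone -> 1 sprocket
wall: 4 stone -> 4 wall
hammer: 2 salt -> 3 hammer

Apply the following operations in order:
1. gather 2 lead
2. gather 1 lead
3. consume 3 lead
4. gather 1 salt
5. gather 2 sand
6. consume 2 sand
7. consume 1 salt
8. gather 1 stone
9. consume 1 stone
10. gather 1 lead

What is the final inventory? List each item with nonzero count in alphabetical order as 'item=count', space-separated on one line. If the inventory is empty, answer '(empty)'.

After 1 (gather 2 lead): lead=2
After 2 (gather 1 lead): lead=3
After 3 (consume 3 lead): (empty)
After 4 (gather 1 salt): salt=1
After 5 (gather 2 sand): salt=1 sand=2
After 6 (consume 2 sand): salt=1
After 7 (consume 1 salt): (empty)
After 8 (gather 1 stone): stone=1
After 9 (consume 1 stone): (empty)
After 10 (gather 1 lead): lead=1

Answer: lead=1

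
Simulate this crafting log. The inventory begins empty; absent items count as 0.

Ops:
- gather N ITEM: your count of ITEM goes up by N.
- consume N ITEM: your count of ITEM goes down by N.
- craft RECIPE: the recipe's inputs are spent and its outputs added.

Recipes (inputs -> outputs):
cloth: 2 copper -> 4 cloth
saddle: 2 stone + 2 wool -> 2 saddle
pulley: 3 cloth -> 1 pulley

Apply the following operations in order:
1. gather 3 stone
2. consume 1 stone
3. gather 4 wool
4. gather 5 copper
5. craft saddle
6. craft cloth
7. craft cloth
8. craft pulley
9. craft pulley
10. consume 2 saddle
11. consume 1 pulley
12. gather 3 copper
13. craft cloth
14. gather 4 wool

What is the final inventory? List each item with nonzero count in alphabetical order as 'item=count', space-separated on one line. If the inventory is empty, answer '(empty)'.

After 1 (gather 3 stone): stone=3
After 2 (consume 1 stone): stone=2
After 3 (gather 4 wool): stone=2 wool=4
After 4 (gather 5 copper): copper=5 stone=2 wool=4
After 5 (craft saddle): copper=5 saddle=2 wool=2
After 6 (craft cloth): cloth=4 copper=3 saddle=2 wool=2
After 7 (craft cloth): cloth=8 copper=1 saddle=2 wool=2
After 8 (craft pulley): cloth=5 copper=1 pulley=1 saddle=2 wool=2
After 9 (craft pulley): cloth=2 copper=1 pulley=2 saddle=2 wool=2
After 10 (consume 2 saddle): cloth=2 copper=1 pulley=2 wool=2
After 11 (consume 1 pulley): cloth=2 copper=1 pulley=1 wool=2
After 12 (gather 3 copper): cloth=2 copper=4 pulley=1 wool=2
After 13 (craft cloth): cloth=6 copper=2 pulley=1 wool=2
After 14 (gather 4 wool): cloth=6 copper=2 pulley=1 wool=6

Answer: cloth=6 copper=2 pulley=1 wool=6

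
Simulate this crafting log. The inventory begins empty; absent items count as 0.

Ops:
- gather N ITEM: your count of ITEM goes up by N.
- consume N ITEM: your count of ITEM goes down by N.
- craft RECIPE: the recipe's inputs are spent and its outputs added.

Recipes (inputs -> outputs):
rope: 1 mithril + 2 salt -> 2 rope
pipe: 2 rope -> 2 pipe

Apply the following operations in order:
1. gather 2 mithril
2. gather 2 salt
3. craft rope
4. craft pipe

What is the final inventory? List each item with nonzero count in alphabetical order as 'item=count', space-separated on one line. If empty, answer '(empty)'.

After 1 (gather 2 mithril): mithril=2
After 2 (gather 2 salt): mithril=2 salt=2
After 3 (craft rope): mithril=1 rope=2
After 4 (craft pipe): mithril=1 pipe=2

Answer: mithril=1 pipe=2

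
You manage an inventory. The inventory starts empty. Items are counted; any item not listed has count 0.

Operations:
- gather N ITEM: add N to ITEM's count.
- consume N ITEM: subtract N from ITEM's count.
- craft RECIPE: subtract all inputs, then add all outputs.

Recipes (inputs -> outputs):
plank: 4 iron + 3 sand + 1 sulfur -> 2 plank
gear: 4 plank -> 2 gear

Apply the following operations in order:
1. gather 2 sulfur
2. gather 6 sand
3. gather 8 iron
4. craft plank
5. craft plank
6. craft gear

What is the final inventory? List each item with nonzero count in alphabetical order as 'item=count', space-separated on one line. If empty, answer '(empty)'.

After 1 (gather 2 sulfur): sulfur=2
After 2 (gather 6 sand): sand=6 sulfur=2
After 3 (gather 8 iron): iron=8 sand=6 sulfur=2
After 4 (craft plank): iron=4 plank=2 sand=3 sulfur=1
After 5 (craft plank): plank=4
After 6 (craft gear): gear=2

Answer: gear=2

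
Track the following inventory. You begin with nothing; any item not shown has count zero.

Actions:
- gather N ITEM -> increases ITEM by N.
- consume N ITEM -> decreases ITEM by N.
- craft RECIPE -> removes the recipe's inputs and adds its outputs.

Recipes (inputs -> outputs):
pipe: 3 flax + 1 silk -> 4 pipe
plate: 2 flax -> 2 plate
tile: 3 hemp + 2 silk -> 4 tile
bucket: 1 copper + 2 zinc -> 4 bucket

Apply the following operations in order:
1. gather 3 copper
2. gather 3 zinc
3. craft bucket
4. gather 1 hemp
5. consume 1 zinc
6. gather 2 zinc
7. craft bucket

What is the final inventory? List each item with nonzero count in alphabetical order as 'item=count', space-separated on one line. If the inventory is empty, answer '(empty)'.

After 1 (gather 3 copper): copper=3
After 2 (gather 3 zinc): copper=3 zinc=3
After 3 (craft bucket): bucket=4 copper=2 zinc=1
After 4 (gather 1 hemp): bucket=4 copper=2 hemp=1 zinc=1
After 5 (consume 1 zinc): bucket=4 copper=2 hemp=1
After 6 (gather 2 zinc): bucket=4 copper=2 hemp=1 zinc=2
After 7 (craft bucket): bucket=8 copper=1 hemp=1

Answer: bucket=8 copper=1 hemp=1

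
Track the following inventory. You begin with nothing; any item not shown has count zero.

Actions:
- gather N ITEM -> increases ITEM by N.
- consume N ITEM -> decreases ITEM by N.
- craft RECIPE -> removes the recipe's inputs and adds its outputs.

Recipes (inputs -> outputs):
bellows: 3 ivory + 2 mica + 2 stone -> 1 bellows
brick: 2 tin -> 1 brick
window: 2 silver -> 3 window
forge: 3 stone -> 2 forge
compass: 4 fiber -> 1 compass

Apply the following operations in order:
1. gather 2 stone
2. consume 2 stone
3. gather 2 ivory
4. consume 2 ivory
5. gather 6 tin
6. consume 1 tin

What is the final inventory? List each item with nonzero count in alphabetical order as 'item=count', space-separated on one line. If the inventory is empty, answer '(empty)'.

Answer: tin=5

Derivation:
After 1 (gather 2 stone): stone=2
After 2 (consume 2 stone): (empty)
After 3 (gather 2 ivory): ivory=2
After 4 (consume 2 ivory): (empty)
After 5 (gather 6 tin): tin=6
After 6 (consume 1 tin): tin=5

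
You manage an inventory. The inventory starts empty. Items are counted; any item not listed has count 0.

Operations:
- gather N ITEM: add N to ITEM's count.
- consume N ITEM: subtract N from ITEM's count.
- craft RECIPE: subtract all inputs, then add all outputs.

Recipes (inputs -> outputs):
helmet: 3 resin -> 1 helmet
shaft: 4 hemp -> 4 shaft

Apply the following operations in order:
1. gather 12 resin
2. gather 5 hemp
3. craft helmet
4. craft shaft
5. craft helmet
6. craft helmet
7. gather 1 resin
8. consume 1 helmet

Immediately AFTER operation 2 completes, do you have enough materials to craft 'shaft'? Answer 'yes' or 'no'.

Answer: yes

Derivation:
After 1 (gather 12 resin): resin=12
After 2 (gather 5 hemp): hemp=5 resin=12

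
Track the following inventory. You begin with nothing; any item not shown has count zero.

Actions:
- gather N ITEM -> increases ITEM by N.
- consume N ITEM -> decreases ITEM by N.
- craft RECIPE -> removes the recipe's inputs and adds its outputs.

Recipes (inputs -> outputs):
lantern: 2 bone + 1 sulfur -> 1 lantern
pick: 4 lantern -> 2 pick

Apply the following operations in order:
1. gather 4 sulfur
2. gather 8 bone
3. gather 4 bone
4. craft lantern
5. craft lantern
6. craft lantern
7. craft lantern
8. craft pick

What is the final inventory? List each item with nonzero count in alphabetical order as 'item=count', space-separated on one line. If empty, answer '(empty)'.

After 1 (gather 4 sulfur): sulfur=4
After 2 (gather 8 bone): bone=8 sulfur=4
After 3 (gather 4 bone): bone=12 sulfur=4
After 4 (craft lantern): bone=10 lantern=1 sulfur=3
After 5 (craft lantern): bone=8 lantern=2 sulfur=2
After 6 (craft lantern): bone=6 lantern=3 sulfur=1
After 7 (craft lantern): bone=4 lantern=4
After 8 (craft pick): bone=4 pick=2

Answer: bone=4 pick=2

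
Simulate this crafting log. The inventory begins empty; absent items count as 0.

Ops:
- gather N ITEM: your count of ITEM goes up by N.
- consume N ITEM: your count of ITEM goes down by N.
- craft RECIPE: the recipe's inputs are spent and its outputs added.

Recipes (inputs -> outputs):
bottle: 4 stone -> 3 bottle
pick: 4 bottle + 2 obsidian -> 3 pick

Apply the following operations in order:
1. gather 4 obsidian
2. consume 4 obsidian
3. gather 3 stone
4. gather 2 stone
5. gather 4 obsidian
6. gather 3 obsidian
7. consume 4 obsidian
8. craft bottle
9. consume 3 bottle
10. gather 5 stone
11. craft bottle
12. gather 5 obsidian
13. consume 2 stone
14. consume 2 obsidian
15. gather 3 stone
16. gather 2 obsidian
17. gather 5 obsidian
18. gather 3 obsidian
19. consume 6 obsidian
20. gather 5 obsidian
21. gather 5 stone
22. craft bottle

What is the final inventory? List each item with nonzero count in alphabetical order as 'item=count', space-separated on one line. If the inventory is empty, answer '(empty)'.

Answer: bottle=6 obsidian=15 stone=4

Derivation:
After 1 (gather 4 obsidian): obsidian=4
After 2 (consume 4 obsidian): (empty)
After 3 (gather 3 stone): stone=3
After 4 (gather 2 stone): stone=5
After 5 (gather 4 obsidian): obsidian=4 stone=5
After 6 (gather 3 obsidian): obsidian=7 stone=5
After 7 (consume 4 obsidian): obsidian=3 stone=5
After 8 (craft bottle): bottle=3 obsidian=3 stone=1
After 9 (consume 3 bottle): obsidian=3 stone=1
After 10 (gather 5 stone): obsidian=3 stone=6
After 11 (craft bottle): bottle=3 obsidian=3 stone=2
After 12 (gather 5 obsidian): bottle=3 obsidian=8 stone=2
After 13 (consume 2 stone): bottle=3 obsidian=8
After 14 (consume 2 obsidian): bottle=3 obsidian=6
After 15 (gather 3 stone): bottle=3 obsidian=6 stone=3
After 16 (gather 2 obsidian): bottle=3 obsidian=8 stone=3
After 17 (gather 5 obsidian): bottle=3 obsidian=13 stone=3
After 18 (gather 3 obsidian): bottle=3 obsidian=16 stone=3
After 19 (consume 6 obsidian): bottle=3 obsidian=10 stone=3
After 20 (gather 5 obsidian): bottle=3 obsidian=15 stone=3
After 21 (gather 5 stone): bottle=3 obsidian=15 stone=8
After 22 (craft bottle): bottle=6 obsidian=15 stone=4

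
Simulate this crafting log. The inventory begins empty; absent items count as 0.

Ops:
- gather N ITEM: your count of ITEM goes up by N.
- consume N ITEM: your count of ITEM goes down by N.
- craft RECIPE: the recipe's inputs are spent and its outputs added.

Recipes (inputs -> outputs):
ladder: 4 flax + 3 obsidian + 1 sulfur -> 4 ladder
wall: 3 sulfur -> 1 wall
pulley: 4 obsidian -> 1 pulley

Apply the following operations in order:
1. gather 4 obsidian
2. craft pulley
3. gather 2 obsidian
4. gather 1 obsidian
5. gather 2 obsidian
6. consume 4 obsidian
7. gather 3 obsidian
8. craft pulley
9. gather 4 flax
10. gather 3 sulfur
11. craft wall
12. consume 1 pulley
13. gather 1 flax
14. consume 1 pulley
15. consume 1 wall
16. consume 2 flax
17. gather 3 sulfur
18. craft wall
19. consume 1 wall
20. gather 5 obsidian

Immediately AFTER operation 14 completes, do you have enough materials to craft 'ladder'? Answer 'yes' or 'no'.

After 1 (gather 4 obsidian): obsidian=4
After 2 (craft pulley): pulley=1
After 3 (gather 2 obsidian): obsidian=2 pulley=1
After 4 (gather 1 obsidian): obsidian=3 pulley=1
After 5 (gather 2 obsidian): obsidian=5 pulley=1
After 6 (consume 4 obsidian): obsidian=1 pulley=1
After 7 (gather 3 obsidian): obsidian=4 pulley=1
After 8 (craft pulley): pulley=2
After 9 (gather 4 flax): flax=4 pulley=2
After 10 (gather 3 sulfur): flax=4 pulley=2 sulfur=3
After 11 (craft wall): flax=4 pulley=2 wall=1
After 12 (consume 1 pulley): flax=4 pulley=1 wall=1
After 13 (gather 1 flax): flax=5 pulley=1 wall=1
After 14 (consume 1 pulley): flax=5 wall=1

Answer: no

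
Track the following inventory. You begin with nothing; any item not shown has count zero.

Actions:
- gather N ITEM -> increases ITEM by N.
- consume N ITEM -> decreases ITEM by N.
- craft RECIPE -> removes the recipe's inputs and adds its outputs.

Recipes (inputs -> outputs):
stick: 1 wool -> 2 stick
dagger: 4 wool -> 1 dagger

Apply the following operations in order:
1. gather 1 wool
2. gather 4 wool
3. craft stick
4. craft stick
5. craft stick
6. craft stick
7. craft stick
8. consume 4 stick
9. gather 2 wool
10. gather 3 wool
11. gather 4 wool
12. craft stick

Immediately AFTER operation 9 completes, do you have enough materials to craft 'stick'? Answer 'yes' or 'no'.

After 1 (gather 1 wool): wool=1
After 2 (gather 4 wool): wool=5
After 3 (craft stick): stick=2 wool=4
After 4 (craft stick): stick=4 wool=3
After 5 (craft stick): stick=6 wool=2
After 6 (craft stick): stick=8 wool=1
After 7 (craft stick): stick=10
After 8 (consume 4 stick): stick=6
After 9 (gather 2 wool): stick=6 wool=2

Answer: yes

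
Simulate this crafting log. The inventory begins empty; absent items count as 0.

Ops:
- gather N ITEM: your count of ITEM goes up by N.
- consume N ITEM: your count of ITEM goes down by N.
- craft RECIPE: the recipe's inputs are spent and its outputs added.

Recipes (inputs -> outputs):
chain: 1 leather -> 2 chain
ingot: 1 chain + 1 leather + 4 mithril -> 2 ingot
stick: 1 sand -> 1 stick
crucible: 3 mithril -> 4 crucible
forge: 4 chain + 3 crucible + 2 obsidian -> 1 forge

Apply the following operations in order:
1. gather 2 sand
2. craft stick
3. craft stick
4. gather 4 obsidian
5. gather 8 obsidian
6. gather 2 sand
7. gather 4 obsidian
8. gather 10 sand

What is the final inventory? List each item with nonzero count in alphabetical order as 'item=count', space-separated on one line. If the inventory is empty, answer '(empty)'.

After 1 (gather 2 sand): sand=2
After 2 (craft stick): sand=1 stick=1
After 3 (craft stick): stick=2
After 4 (gather 4 obsidian): obsidian=4 stick=2
After 5 (gather 8 obsidian): obsidian=12 stick=2
After 6 (gather 2 sand): obsidian=12 sand=2 stick=2
After 7 (gather 4 obsidian): obsidian=16 sand=2 stick=2
After 8 (gather 10 sand): obsidian=16 sand=12 stick=2

Answer: obsidian=16 sand=12 stick=2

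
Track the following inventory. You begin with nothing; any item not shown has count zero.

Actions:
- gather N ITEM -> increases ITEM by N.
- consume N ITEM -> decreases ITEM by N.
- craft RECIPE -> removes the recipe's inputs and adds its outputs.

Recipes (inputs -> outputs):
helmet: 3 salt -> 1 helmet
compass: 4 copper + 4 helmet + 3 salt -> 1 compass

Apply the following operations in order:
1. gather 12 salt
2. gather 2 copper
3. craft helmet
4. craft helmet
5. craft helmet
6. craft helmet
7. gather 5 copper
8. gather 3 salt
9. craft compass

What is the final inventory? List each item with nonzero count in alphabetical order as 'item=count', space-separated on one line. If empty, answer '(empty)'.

Answer: compass=1 copper=3

Derivation:
After 1 (gather 12 salt): salt=12
After 2 (gather 2 copper): copper=2 salt=12
After 3 (craft helmet): copper=2 helmet=1 salt=9
After 4 (craft helmet): copper=2 helmet=2 salt=6
After 5 (craft helmet): copper=2 helmet=3 salt=3
After 6 (craft helmet): copper=2 helmet=4
After 7 (gather 5 copper): copper=7 helmet=4
After 8 (gather 3 salt): copper=7 helmet=4 salt=3
After 9 (craft compass): compass=1 copper=3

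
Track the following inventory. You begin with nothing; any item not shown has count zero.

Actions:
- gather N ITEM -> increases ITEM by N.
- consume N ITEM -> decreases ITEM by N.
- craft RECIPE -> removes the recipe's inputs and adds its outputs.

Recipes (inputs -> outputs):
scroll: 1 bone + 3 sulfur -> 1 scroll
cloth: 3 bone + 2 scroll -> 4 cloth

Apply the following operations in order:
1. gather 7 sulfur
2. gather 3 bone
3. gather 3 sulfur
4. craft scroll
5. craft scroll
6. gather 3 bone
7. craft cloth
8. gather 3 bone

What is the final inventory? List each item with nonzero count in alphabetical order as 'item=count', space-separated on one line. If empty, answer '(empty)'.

After 1 (gather 7 sulfur): sulfur=7
After 2 (gather 3 bone): bone=3 sulfur=7
After 3 (gather 3 sulfur): bone=3 sulfur=10
After 4 (craft scroll): bone=2 scroll=1 sulfur=7
After 5 (craft scroll): bone=1 scroll=2 sulfur=4
After 6 (gather 3 bone): bone=4 scroll=2 sulfur=4
After 7 (craft cloth): bone=1 cloth=4 sulfur=4
After 8 (gather 3 bone): bone=4 cloth=4 sulfur=4

Answer: bone=4 cloth=4 sulfur=4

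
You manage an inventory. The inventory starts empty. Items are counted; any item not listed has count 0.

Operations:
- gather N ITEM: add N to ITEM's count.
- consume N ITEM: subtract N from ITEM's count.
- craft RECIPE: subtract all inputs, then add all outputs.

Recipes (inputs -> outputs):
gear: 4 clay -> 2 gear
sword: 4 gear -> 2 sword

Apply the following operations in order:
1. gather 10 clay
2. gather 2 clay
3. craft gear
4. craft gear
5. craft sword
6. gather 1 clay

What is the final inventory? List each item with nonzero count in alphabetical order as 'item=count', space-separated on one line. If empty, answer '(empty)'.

After 1 (gather 10 clay): clay=10
After 2 (gather 2 clay): clay=12
After 3 (craft gear): clay=8 gear=2
After 4 (craft gear): clay=4 gear=4
After 5 (craft sword): clay=4 sword=2
After 6 (gather 1 clay): clay=5 sword=2

Answer: clay=5 sword=2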